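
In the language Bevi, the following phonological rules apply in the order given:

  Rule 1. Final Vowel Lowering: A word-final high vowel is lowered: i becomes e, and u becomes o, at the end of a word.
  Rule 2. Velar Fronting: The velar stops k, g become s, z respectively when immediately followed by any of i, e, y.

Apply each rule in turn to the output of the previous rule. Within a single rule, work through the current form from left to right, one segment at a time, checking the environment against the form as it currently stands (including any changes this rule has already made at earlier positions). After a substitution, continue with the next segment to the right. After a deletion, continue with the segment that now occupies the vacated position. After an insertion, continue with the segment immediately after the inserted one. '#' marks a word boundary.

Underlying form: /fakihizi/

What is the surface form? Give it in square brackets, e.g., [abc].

[fasihize]

Rule 1 Final Vowel Lowering: [fakihizi] → [fakihize]
Rule 2 Velar Fronting: [fakihize] → [fasihize]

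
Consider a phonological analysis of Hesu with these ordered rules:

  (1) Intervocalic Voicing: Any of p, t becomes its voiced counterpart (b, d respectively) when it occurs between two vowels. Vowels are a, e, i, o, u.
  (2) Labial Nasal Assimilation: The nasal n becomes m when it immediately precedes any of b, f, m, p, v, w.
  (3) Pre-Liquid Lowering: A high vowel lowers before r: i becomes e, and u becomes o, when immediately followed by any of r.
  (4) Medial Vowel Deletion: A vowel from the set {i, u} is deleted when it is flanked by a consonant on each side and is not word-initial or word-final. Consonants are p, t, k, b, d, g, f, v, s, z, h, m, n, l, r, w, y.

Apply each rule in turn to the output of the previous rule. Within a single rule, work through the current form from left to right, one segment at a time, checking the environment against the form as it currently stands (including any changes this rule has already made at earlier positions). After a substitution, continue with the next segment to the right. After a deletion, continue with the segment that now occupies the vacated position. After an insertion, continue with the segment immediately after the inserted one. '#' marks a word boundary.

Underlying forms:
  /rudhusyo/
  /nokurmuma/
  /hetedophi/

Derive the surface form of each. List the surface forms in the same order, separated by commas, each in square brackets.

/rudhusyo/:
  (1) Intervocalic Voicing: no change — [rudhusyo]
  (2) Labial Nasal Assimilation: no change — [rudhusyo]
  (3) Pre-Liquid Lowering: no change — [rudhusyo]
  (4) Medial Vowel Deletion: [rudhusyo] → [rdhsyo]
/nokurmuma/:
  (1) Intervocalic Voicing: no change — [nokurmuma]
  (2) Labial Nasal Assimilation: no change — [nokurmuma]
  (3) Pre-Liquid Lowering: [nokurmuma] → [nokormuma]
  (4) Medial Vowel Deletion: [nokormuma] → [nokormma]
/hetedophi/:
  (1) Intervocalic Voicing: [hetedophi] → [hededophi]
  (2) Labial Nasal Assimilation: no change — [hededophi]
  (3) Pre-Liquid Lowering: no change — [hededophi]
  (4) Medial Vowel Deletion: no change — [hededophi]

[rdhsyo], [nokormma], [hededophi]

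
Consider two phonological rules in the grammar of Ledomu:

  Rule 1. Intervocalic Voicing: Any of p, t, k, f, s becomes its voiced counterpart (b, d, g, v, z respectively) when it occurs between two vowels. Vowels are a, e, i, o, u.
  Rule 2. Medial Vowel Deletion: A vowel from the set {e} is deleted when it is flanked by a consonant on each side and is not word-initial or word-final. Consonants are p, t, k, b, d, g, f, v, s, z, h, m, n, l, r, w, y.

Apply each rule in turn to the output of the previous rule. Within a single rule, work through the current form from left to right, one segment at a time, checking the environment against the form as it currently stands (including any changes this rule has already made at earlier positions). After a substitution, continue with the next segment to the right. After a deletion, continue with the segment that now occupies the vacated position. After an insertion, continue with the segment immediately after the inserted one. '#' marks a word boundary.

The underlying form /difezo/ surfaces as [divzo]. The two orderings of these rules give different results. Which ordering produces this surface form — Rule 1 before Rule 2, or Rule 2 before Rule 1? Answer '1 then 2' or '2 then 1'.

1 then 2

Order 1 then 2:
  1 Intervocalic Voicing: [difezo] → [divezo]
  2 Medial Vowel Deletion: [divezo] → [divzo]
  result: [divzo]
Order 2 then 1:
  2 Medial Vowel Deletion: [difezo] → [difzo]
  1 Intervocalic Voicing: no change — [difzo]
  result: [difzo]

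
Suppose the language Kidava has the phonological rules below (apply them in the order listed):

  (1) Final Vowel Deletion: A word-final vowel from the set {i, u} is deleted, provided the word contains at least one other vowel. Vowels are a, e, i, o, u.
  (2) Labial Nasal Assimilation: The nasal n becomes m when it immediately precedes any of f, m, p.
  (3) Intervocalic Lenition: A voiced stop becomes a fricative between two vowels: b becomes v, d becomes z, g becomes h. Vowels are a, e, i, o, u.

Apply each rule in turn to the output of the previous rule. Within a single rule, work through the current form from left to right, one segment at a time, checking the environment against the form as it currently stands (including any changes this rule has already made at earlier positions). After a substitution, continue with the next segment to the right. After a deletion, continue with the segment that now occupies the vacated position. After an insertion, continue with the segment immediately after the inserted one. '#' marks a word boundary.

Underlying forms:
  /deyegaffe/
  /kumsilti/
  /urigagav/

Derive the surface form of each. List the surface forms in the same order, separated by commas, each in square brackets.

[deyehaffe], [kumsilt], [urihahav]

/deyegaffe/:
  (1) Final Vowel Deletion: no change — [deyegaffe]
  (2) Labial Nasal Assimilation: no change — [deyegaffe]
  (3) Intervocalic Lenition: [deyegaffe] → [deyehaffe]
/kumsilti/:
  (1) Final Vowel Deletion: [kumsilti] → [kumsilt]
  (2) Labial Nasal Assimilation: no change — [kumsilt]
  (3) Intervocalic Lenition: no change — [kumsilt]
/urigagav/:
  (1) Final Vowel Deletion: no change — [urigagav]
  (2) Labial Nasal Assimilation: no change — [urigagav]
  (3) Intervocalic Lenition: [urigagav] → [urihahav]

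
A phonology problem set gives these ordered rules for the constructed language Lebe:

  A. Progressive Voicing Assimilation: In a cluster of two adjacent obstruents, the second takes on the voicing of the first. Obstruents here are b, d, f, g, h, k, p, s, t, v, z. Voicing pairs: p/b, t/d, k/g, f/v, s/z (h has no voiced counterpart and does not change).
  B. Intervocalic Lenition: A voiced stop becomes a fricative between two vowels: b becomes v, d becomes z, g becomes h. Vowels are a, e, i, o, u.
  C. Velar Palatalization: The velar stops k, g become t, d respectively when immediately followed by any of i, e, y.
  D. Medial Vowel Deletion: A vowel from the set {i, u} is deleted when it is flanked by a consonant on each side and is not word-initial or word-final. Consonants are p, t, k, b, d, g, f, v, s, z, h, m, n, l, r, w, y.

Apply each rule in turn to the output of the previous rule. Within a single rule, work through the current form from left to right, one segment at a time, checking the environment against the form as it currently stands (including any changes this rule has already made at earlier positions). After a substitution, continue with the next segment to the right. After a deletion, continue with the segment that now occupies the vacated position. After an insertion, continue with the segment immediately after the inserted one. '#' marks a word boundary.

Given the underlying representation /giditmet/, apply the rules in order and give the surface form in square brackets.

A Progressive Voicing Assimilation: no change — [giditmet]
B Intervocalic Lenition: [giditmet] → [gizitmet]
C Velar Palatalization: [gizitmet] → [dizitmet]
D Medial Vowel Deletion: [dizitmet] → [dztmet]

[dztmet]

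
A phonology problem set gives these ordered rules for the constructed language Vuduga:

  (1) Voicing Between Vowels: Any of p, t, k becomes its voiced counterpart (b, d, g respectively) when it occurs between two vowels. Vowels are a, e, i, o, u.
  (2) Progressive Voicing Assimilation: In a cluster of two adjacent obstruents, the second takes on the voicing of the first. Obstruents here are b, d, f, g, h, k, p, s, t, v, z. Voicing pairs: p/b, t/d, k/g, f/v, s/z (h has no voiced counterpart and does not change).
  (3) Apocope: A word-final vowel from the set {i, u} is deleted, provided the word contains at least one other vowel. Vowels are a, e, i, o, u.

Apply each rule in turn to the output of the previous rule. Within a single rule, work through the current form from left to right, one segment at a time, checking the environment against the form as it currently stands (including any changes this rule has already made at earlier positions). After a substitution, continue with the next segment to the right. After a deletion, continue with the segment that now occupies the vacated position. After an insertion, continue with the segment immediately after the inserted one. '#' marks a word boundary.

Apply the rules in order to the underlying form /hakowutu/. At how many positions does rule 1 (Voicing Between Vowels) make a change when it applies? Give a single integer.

(1) Voicing Between Vowels: [hakowutu] → [hagowudu]
(2) Progressive Voicing Assimilation: no change — [hagowudu]
(3) Apocope: [hagowudu] → [hagowud]
Rule 1 changed 2 position(s).

2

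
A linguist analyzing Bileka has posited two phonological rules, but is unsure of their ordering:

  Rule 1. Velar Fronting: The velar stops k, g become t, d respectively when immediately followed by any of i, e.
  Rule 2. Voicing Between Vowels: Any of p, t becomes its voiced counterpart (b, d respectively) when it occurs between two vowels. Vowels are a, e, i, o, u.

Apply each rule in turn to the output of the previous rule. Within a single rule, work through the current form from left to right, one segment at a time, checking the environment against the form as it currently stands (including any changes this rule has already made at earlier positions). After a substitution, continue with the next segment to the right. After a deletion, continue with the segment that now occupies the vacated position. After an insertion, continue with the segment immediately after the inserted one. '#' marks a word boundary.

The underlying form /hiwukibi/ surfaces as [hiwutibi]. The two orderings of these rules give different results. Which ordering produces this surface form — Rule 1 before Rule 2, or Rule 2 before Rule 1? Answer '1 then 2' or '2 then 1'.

Order 1 then 2:
  1 Velar Fronting: [hiwukibi] → [hiwutibi]
  2 Voicing Between Vowels: [hiwutibi] → [hiwudibi]
  result: [hiwudibi]
Order 2 then 1:
  2 Voicing Between Vowels: no change — [hiwukibi]
  1 Velar Fronting: [hiwukibi] → [hiwutibi]
  result: [hiwutibi]

2 then 1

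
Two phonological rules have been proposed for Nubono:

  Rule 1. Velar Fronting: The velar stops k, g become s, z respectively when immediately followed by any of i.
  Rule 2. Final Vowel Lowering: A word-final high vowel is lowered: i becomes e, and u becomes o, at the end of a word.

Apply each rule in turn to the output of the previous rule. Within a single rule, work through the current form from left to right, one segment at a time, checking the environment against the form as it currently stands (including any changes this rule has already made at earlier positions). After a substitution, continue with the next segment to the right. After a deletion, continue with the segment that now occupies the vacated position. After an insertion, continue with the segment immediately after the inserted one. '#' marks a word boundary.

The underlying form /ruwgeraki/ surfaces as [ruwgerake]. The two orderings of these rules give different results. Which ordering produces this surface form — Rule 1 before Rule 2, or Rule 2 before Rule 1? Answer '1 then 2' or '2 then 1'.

Order 1 then 2:
  1 Velar Fronting: [ruwgeraki] → [ruwgerasi]
  2 Final Vowel Lowering: [ruwgerasi] → [ruwgerase]
  result: [ruwgerase]
Order 2 then 1:
  2 Final Vowel Lowering: [ruwgeraki] → [ruwgerake]
  1 Velar Fronting: no change — [ruwgerake]
  result: [ruwgerake]

2 then 1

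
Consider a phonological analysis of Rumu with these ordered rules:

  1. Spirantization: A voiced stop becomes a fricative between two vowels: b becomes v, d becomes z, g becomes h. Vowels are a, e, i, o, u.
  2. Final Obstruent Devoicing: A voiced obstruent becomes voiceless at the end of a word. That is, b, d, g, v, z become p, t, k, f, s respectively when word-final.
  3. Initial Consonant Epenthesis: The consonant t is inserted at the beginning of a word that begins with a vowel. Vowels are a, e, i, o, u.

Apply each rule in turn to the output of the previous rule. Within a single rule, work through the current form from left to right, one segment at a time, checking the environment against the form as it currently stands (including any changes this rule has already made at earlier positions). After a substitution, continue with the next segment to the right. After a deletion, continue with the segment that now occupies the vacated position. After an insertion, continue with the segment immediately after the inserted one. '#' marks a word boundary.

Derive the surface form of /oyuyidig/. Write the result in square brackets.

[toyuyizik]

1 Spirantization: [oyuyidig] → [oyuyizig]
2 Final Obstruent Devoicing: [oyuyizig] → [oyuyizik]
3 Initial Consonant Epenthesis: [oyuyizik] → [toyuyizik]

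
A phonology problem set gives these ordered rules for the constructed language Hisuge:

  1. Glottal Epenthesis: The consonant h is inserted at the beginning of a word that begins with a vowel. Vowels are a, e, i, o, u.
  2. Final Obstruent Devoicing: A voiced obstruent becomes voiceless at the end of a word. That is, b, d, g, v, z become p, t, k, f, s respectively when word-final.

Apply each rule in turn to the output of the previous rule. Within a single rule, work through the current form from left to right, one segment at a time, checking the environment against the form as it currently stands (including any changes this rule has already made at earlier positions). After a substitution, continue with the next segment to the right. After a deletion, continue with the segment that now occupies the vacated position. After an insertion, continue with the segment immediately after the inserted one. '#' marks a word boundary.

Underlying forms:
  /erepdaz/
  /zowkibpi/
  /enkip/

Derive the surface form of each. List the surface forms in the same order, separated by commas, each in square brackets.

/erepdaz/:
  1 Glottal Epenthesis: [erepdaz] → [herepdaz]
  2 Final Obstruent Devoicing: [herepdaz] → [herepdas]
/zowkibpi/:
  1 Glottal Epenthesis: no change — [zowkibpi]
  2 Final Obstruent Devoicing: no change — [zowkibpi]
/enkip/:
  1 Glottal Epenthesis: [enkip] → [henkip]
  2 Final Obstruent Devoicing: no change — [henkip]

[herepdas], [zowkibpi], [henkip]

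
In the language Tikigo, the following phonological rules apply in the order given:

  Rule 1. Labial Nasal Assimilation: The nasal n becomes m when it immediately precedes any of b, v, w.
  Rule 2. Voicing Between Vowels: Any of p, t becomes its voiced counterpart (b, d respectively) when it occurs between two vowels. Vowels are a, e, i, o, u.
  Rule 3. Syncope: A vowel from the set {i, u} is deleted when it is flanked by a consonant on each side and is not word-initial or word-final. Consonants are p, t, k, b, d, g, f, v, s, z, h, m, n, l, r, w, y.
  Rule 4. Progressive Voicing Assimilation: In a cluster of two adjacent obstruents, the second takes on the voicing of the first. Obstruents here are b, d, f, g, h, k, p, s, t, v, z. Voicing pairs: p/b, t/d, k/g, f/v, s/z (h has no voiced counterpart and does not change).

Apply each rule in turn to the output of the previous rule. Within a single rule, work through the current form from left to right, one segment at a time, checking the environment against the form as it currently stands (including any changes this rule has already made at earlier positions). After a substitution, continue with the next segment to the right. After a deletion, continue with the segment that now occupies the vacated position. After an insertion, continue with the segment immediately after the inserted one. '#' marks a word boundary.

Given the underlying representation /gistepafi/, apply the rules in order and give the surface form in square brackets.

Rule 1 Labial Nasal Assimilation: no change — [gistepafi]
Rule 2 Voicing Between Vowels: [gistepafi] → [gistebafi]
Rule 3 Syncope: [gistebafi] → [gstebafi]
Rule 4 Progressive Voicing Assimilation: [gstebafi] → [gzdebafi]

[gzdebafi]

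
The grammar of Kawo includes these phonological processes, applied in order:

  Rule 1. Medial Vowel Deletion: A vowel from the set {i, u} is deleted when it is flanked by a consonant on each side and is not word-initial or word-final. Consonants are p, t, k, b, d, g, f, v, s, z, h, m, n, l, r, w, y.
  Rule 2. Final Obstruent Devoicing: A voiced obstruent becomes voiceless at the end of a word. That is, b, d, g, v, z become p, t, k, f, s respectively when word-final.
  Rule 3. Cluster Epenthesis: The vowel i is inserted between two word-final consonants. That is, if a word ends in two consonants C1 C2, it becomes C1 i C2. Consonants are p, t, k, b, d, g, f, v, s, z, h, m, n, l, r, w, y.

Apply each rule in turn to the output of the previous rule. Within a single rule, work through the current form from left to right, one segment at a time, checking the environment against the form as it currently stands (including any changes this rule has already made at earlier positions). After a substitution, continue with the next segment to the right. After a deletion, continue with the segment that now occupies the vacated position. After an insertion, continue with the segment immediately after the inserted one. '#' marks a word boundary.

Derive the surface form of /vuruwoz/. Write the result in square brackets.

Rule 1 Medial Vowel Deletion: [vuruwoz] → [vrwoz]
Rule 2 Final Obstruent Devoicing: [vrwoz] → [vrwos]
Rule 3 Cluster Epenthesis: no change — [vrwos]

[vrwos]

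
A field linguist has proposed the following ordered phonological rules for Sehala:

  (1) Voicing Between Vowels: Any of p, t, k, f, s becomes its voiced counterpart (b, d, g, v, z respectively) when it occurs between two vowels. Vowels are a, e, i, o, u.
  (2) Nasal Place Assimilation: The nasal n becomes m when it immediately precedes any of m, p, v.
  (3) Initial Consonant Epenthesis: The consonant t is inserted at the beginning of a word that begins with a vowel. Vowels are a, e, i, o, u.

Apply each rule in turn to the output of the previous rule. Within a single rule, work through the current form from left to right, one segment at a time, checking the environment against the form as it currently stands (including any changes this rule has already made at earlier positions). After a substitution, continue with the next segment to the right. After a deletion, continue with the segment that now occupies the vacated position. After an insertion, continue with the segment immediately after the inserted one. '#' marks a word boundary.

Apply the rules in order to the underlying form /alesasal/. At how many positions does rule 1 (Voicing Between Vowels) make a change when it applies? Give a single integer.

2

(1) Voicing Between Vowels: [alesasal] → [alezazal]
(2) Nasal Place Assimilation: no change — [alezazal]
(3) Initial Consonant Epenthesis: [alezazal] → [talezazal]
Rule 1 changed 2 position(s).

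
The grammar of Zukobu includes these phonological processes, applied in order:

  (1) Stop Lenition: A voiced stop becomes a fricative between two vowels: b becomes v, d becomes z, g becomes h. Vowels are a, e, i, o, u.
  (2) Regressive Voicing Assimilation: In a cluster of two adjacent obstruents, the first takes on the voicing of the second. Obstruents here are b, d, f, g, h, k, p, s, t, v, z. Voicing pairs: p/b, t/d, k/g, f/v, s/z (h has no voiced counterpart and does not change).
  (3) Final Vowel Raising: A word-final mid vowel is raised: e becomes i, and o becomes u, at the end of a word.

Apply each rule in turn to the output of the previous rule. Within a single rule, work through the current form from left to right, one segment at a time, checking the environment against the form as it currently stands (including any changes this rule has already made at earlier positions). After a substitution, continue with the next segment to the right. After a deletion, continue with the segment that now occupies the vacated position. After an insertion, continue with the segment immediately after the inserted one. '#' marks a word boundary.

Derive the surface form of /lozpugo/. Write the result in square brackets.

[lospuhu]

(1) Stop Lenition: [lozpugo] → [lozpuho]
(2) Regressive Voicing Assimilation: [lozpuho] → [lospuho]
(3) Final Vowel Raising: [lospuho] → [lospuhu]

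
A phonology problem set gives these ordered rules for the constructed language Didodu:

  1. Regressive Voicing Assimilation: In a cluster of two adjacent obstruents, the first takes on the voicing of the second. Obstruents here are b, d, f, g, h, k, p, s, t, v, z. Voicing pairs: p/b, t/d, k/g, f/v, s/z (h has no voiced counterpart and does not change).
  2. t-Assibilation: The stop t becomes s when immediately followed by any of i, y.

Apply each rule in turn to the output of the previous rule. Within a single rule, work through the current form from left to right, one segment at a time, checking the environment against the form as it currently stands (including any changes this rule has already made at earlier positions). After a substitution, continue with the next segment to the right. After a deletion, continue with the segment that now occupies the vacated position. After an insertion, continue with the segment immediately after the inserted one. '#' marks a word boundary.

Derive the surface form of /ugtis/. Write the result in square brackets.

1 Regressive Voicing Assimilation: [ugtis] → [uktis]
2 t-Assibilation: [uktis] → [uksis]

[uksis]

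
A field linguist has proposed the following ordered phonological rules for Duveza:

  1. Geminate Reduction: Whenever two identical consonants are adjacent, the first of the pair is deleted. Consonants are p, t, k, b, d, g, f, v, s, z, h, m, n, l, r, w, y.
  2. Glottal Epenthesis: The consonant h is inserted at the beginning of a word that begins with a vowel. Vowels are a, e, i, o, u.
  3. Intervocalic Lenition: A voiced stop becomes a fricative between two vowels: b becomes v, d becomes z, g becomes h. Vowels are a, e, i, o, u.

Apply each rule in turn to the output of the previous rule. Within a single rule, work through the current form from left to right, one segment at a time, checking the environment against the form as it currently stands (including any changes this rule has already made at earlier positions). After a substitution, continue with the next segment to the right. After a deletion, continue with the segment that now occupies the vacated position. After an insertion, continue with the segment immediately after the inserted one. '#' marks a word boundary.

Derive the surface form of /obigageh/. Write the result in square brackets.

1 Geminate Reduction: no change — [obigageh]
2 Glottal Epenthesis: [obigageh] → [hobigageh]
3 Intervocalic Lenition: [hobigageh] → [hovihaheh]

[hovihaheh]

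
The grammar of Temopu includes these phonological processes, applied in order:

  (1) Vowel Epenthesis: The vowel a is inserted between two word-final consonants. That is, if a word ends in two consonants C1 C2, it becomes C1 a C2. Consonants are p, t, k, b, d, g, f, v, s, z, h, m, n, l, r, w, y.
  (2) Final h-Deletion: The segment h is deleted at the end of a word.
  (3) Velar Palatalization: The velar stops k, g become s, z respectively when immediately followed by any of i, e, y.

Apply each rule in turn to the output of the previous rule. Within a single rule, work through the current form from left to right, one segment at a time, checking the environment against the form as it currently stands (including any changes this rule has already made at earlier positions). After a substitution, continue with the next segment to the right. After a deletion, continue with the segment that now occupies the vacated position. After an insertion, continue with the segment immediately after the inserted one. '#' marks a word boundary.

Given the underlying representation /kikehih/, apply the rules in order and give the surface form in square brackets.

[sisehi]

(1) Vowel Epenthesis: no change — [kikehih]
(2) Final h-Deletion: [kikehih] → [kikehi]
(3) Velar Palatalization: [kikehi] → [sisehi]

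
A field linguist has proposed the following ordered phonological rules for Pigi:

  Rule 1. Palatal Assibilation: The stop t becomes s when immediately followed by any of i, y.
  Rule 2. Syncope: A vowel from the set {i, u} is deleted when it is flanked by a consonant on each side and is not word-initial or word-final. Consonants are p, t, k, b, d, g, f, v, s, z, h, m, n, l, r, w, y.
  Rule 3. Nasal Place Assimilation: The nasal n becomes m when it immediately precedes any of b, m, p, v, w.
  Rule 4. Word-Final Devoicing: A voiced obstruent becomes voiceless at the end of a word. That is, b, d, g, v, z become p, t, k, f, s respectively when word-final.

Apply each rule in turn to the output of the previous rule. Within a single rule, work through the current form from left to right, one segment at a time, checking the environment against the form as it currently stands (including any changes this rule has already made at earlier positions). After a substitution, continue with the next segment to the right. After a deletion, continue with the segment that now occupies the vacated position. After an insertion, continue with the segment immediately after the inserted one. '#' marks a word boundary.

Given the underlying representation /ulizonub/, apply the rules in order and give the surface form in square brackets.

[ulzomp]

Rule 1 Palatal Assibilation: no change — [ulizonub]
Rule 2 Syncope: [ulizonub] → [ulzonb]
Rule 3 Nasal Place Assimilation: [ulzonb] → [ulzomb]
Rule 4 Word-Final Devoicing: [ulzomb] → [ulzomp]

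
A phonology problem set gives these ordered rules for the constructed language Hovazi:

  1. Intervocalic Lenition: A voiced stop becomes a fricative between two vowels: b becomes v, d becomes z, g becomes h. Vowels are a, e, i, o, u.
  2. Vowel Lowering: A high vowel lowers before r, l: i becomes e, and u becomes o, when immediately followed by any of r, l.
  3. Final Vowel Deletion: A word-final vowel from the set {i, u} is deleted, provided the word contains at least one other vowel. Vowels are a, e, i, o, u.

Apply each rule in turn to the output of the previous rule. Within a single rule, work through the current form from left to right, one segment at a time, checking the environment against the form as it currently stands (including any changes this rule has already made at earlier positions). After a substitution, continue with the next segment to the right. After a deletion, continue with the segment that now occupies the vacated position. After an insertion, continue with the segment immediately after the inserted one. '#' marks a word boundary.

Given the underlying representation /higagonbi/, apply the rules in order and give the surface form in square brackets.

1 Intervocalic Lenition: [higagonbi] → [hihahonbi]
2 Vowel Lowering: no change — [hihahonbi]
3 Final Vowel Deletion: [hihahonbi] → [hihahonb]

[hihahonb]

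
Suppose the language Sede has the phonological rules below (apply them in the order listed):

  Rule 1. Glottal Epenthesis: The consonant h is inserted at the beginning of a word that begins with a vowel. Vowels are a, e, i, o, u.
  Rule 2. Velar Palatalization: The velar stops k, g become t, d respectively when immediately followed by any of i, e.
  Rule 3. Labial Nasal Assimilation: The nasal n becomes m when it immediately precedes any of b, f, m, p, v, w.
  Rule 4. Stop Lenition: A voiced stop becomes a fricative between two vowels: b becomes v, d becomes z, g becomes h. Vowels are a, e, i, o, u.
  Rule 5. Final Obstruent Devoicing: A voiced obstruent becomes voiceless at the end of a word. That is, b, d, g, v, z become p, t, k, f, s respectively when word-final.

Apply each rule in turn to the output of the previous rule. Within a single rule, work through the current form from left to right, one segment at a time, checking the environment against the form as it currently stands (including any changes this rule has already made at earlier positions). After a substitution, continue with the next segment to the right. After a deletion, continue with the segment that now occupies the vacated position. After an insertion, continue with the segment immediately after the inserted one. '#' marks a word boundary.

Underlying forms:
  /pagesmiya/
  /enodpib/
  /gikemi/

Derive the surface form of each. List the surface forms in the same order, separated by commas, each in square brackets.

[pazesmiya], [henodpip], [ditemi]

/pagesmiya/:
  Rule 1 Glottal Epenthesis: no change — [pagesmiya]
  Rule 2 Velar Palatalization: [pagesmiya] → [padesmiya]
  Rule 3 Labial Nasal Assimilation: no change — [padesmiya]
  Rule 4 Stop Lenition: [padesmiya] → [pazesmiya]
  Rule 5 Final Obstruent Devoicing: no change — [pazesmiya]
/enodpib/:
  Rule 1 Glottal Epenthesis: [enodpib] → [henodpib]
  Rule 2 Velar Palatalization: no change — [henodpib]
  Rule 3 Labial Nasal Assimilation: no change — [henodpib]
  Rule 4 Stop Lenition: no change — [henodpib]
  Rule 5 Final Obstruent Devoicing: [henodpib] → [henodpip]
/gikemi/:
  Rule 1 Glottal Epenthesis: no change — [gikemi]
  Rule 2 Velar Palatalization: [gikemi] → [ditemi]
  Rule 3 Labial Nasal Assimilation: no change — [ditemi]
  Rule 4 Stop Lenition: no change — [ditemi]
  Rule 5 Final Obstruent Devoicing: no change — [ditemi]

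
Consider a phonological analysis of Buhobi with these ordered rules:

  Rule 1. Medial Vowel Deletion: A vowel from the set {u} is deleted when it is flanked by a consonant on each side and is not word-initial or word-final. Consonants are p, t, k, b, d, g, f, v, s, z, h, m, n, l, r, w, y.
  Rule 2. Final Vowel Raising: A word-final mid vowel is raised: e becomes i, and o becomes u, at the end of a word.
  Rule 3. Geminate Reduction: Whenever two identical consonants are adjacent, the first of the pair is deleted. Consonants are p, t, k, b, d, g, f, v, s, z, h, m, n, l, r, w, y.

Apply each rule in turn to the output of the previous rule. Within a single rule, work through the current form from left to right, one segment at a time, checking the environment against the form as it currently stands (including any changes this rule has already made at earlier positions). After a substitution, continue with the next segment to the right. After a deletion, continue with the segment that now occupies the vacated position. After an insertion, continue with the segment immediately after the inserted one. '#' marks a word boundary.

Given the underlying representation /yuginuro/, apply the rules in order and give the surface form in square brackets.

Rule 1 Medial Vowel Deletion: [yuginuro] → [yginro]
Rule 2 Final Vowel Raising: [yginro] → [yginru]
Rule 3 Geminate Reduction: no change — [yginru]

[yginru]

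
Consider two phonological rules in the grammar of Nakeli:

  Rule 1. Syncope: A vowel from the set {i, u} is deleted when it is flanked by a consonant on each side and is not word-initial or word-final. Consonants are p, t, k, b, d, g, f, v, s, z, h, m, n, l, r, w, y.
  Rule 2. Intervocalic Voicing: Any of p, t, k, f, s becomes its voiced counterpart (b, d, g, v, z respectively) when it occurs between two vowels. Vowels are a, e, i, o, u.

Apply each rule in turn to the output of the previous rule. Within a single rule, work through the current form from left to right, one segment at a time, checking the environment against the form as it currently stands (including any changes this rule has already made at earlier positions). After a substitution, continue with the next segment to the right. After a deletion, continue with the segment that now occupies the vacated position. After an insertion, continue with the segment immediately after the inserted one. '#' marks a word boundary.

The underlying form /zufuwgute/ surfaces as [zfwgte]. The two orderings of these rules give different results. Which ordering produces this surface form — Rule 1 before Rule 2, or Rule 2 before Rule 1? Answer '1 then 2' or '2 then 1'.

1 then 2

Order 1 then 2:
  1 Syncope: [zufuwgute] → [zfwgte]
  2 Intervocalic Voicing: no change — [zfwgte]
  result: [zfwgte]
Order 2 then 1:
  2 Intervocalic Voicing: [zufuwgute] → [zuvuwgude]
  1 Syncope: [zuvuwgude] → [zvwgde]
  result: [zvwgde]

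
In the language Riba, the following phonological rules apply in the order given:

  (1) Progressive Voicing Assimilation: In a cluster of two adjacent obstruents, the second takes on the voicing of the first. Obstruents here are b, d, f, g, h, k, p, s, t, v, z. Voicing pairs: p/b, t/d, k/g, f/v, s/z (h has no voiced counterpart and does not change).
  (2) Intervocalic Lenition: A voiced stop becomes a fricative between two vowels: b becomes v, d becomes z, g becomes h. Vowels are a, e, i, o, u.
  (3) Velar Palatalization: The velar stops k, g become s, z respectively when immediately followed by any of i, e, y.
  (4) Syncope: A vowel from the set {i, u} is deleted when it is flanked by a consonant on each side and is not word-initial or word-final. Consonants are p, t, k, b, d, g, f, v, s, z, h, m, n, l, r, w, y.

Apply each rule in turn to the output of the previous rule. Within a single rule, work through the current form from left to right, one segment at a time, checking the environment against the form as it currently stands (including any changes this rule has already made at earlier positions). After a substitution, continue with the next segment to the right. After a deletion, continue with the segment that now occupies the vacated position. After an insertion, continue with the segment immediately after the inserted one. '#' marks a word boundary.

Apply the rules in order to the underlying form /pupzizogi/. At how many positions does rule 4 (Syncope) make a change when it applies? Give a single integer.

(1) Progressive Voicing Assimilation: [pupzizogi] → [pupsizogi]
(2) Intervocalic Lenition: [pupsizogi] → [pupsizohi]
(3) Velar Palatalization: no change — [pupsizohi]
(4) Syncope: [pupsizohi] → [ppszohi]
Rule 4 changed 2 position(s).

2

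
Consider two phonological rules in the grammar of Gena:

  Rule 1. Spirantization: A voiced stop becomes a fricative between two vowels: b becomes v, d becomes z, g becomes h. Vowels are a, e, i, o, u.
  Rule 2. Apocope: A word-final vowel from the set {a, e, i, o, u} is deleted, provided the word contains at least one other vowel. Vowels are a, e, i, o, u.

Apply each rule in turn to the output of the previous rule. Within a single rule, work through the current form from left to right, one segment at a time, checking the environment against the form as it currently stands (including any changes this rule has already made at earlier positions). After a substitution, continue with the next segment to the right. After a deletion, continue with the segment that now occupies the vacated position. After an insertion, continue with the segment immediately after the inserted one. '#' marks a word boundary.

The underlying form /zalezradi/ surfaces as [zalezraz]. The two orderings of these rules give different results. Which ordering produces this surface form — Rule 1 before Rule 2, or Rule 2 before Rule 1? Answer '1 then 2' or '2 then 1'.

Order 1 then 2:
  1 Spirantization: [zalezradi] → [zalezrazi]
  2 Apocope: [zalezrazi] → [zalezraz]
  result: [zalezraz]
Order 2 then 1:
  2 Apocope: [zalezradi] → [zalezrad]
  1 Spirantization: no change — [zalezrad]
  result: [zalezrad]

1 then 2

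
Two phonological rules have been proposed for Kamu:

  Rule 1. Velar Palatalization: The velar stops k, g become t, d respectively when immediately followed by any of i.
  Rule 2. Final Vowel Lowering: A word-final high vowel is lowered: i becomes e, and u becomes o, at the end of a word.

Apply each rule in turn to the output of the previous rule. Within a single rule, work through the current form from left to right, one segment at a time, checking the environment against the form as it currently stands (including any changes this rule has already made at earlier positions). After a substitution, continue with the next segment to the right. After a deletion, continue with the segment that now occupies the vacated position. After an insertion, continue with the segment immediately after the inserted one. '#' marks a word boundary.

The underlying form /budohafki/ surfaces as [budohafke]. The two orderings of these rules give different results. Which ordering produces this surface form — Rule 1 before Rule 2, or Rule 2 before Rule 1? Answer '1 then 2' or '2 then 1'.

2 then 1

Order 1 then 2:
  1 Velar Palatalization: [budohafki] → [budohafti]
  2 Final Vowel Lowering: [budohafti] → [budohafte]
  result: [budohafte]
Order 2 then 1:
  2 Final Vowel Lowering: [budohafki] → [budohafke]
  1 Velar Palatalization: no change — [budohafke]
  result: [budohafke]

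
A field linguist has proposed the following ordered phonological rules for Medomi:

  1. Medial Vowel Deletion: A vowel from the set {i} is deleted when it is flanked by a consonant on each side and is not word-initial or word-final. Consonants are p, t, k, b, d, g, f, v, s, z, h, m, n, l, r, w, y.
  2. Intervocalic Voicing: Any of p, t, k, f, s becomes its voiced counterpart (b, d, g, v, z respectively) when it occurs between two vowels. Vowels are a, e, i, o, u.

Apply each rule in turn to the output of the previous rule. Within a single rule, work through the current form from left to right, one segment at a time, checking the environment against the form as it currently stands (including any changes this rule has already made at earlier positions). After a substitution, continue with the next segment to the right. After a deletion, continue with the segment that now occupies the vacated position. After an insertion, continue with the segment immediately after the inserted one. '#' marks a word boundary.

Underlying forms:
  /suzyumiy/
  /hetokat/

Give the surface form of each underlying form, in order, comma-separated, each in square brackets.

[suzyumy], [hedogat]

/suzyumiy/:
  1 Medial Vowel Deletion: [suzyumiy] → [suzyumy]
  2 Intervocalic Voicing: no change — [suzyumy]
/hetokat/:
  1 Medial Vowel Deletion: no change — [hetokat]
  2 Intervocalic Voicing: [hetokat] → [hedogat]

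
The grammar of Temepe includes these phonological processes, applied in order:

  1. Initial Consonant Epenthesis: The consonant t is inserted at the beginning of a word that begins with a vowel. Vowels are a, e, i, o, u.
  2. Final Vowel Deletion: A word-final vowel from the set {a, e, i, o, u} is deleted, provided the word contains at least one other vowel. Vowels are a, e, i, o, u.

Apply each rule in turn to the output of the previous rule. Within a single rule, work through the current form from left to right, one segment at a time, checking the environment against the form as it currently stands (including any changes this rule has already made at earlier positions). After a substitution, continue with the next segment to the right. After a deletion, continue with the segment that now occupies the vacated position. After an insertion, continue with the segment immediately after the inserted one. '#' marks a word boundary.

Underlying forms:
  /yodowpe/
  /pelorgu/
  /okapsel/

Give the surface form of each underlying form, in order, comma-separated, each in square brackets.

/yodowpe/:
  1 Initial Consonant Epenthesis: no change — [yodowpe]
  2 Final Vowel Deletion: [yodowpe] → [yodowp]
/pelorgu/:
  1 Initial Consonant Epenthesis: no change — [pelorgu]
  2 Final Vowel Deletion: [pelorgu] → [pelorg]
/okapsel/:
  1 Initial Consonant Epenthesis: [okapsel] → [tokapsel]
  2 Final Vowel Deletion: no change — [tokapsel]

[yodowp], [pelorg], [tokapsel]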